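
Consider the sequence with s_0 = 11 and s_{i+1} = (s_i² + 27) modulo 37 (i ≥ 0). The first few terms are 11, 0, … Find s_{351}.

s_0 = 11,  s_1 = 0,  s_2 = 27,  s_3 = 16,  s_4 = 24,  s_5 = 11.
Since s_5 = s_0 = 11, the sequence is periodic with period 5.
(351 - 0) mod 5 = 1, so s_{351} = s_1 = 0.

0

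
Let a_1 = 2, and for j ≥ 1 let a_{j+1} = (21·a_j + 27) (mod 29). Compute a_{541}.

12

a_1 = 2; a_2 = 11; a_3 = 26; a_4 = 22; a_5 = 25; a_6 = 1; a_7 = 19; a_8 = 20; a_9 = 12; a_{10} = 18; a_{11} = 28; a_{12} = 6; a_{13} = 8; a_{14} = 21; a_{15} = 4; a_{16} = 24; a_{17} = 9; a_{18} = 13; a_{19} = 10; a_{20} = 5; a_{21} = 16; a_{22} = 15; a_{23} = 23; a_{24} = 17; a_{25} = 7; a_{26} = 0; a_{27} = 27; a_{28} = 14; a_{29} = 2.
Since a_{29} = a_1 = 2, the sequence is periodic with period 28.
So a_{541} = a_{1 + ((541-1) mod 28)} = a_9 = 12.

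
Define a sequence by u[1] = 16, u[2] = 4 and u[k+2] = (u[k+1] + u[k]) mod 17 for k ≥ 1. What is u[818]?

u[1] = 16; u[2] = 4; u[3] = 3; u[4] = 7; u[5] = 10; u[6] = 0; u[7] = 10; u[8] = 10; u[9] = 3; u[10] = 13; u[11] = 16; u[12] = 12; u[13] = 11; u[14] = 6; u[15] = 0; u[16] = 6; u[17] = 6; u[18] = 12; u[19] = 1; u[20] = 13; u[21] = 14; u[22] = 10; u[23] = 7; u[24] = 0; u[25] = 7; u[26] = 7; u[27] = 14; u[28] = 4; u[29] = 1; u[30] = 5; u[31] = 6; u[32] = 11; u[33] = 0; u[34] = 11; u[35] = 11; u[36] = 5; u[37] = 16; u[38] = 4.
The sequence repeats with period 36.
(818 - 1) mod 36 = 25, so u[818] = u[26] = 7.

7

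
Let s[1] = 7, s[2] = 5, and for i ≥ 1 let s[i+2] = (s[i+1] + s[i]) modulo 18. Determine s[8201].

We have s[1] = 7,  s[2] = 5,  s[3] = 12,  s[4] = 17,  s[5] = 11,  s[6] = 10,  s[7] = 3,  s[8] = 13,  s[9] = 16,  s[10] = 11,  s[11] = 9,  s[12] = 2,  s[13] = 11,  s[14] = 13,  s[15] = 6,  s[16] = 1,  s[17] = 7,  s[18] = 8,  s[19] = 15,  s[20] = 5,  s[21] = 2,  s[22] = 7,  s[23] = 9,  s[24] = 16,  s[25] = 7,  s[26] = 5.
Since (s[25], s[26]) = (s[1], s[2]) = (7, 5) (two consecutive terms determine the rest), the sequence is periodic with period 24.
(8201 - 1) mod 24 = 16, so s[8201] = s[17] = 7.

7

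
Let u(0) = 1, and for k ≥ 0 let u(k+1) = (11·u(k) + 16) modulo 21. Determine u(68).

Listing terms: u(0) = 1, u(1) = 6, u(2) = 19, u(3) = 15, u(4) = 13, u(5) = 12, u(6) = 1.
Since u(6) = u(0) = 1, the sequence is periodic with period 6.
So u(68) = u(0 + ((68-0) mod 6)) = u(2) = 19.

19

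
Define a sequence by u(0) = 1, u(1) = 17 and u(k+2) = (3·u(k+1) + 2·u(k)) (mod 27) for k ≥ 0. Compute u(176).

u(0) = 1, u(1) = 17, u(2) = 26, u(3) = 4, u(4) = 10, u(5) = 11, u(6) = 26, u(7) = 19, u(8) = 1, u(9) = 14, u(10) = 17, u(11) = 25, u(12) = 1, u(13) = 26, u(14) = 26, u(15) = 22, u(16) = 10, u(17) = 20, u(18) = 26, u(19) = 10, u(20) = 1, u(21) = 23, u(22) = 17, u(23) = 16, u(24) = 1, u(25) = 8, u(26) = 26, u(27) = 13, u(28) = 10, u(29) = 2, u(30) = 26, u(31) = 1, u(32) = 1, u(33) = 5, u(34) = 17, u(35) = 7, u(36) = 1, u(37) = 17.
The sequence repeats with period 36.
(176 - 0) mod 36 = 32, so u(176) = u(32) = 1.

1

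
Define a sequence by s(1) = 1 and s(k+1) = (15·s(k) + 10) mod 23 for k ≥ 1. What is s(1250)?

s(1) = 1; s(2) = 2; s(3) = 17; s(4) = 12; s(5) = 6; s(6) = 8; s(7) = 15; s(8) = 5; s(9) = 16; s(10) = 20; s(11) = 11; s(12) = 14; s(13) = 13; s(14) = 21; s(15) = 3; s(16) = 9; s(17) = 7; s(18) = 0; s(19) = 10; s(20) = 22; s(21) = 18; s(22) = 4; s(23) = 1.
Since s(23) = s(1) = 1, the sequence is periodic with period 22.
So s(1250) = s(1 + ((1250-1) mod 22)) = s(18) = 0.

0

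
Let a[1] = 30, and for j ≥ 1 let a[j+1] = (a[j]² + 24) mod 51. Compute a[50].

Computing terms: a[1] = 30; a[2] = 6; a[3] = 9; a[4] = 3; a[5] = 33; a[6] = 42; a[7] = 3.
Since a[7] = a[4] = 3, the sequence is eventually periodic: after a pre-period of length 3 it cycles with period 3.
For j ≥ 4, a[j] depends only on (j - 4) mod 3. (50 - 4) mod 3 = 1, so a[50] = a[5] = 33.

33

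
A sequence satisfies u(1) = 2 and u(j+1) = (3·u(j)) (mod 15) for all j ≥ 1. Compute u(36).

We have u(1) = 2,  u(2) = 6,  u(3) = 3,  u(4) = 9,  u(5) = 12,  u(6) = 6.
Since u(6) = u(2) = 6, the sequence is eventually periodic: after a pre-period of length 1 it cycles with period 4.
For j ≥ 2, u(j) depends only on (j - 2) mod 4. (36 - 2) mod 4 = 2, so u(36) = u(4) = 9.

9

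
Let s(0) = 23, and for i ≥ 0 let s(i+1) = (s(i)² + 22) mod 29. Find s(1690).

We have s(0) = 23,  s(1) = 0,  s(2) = 22,  s(3) = 13,  s(4) = 17,  s(5) = 21,  s(6) = 28,  s(7) = 23.
The sequence repeats with period 7.
So s(1690) = s(0 + ((1690-0) mod 7)) = s(3) = 13.

13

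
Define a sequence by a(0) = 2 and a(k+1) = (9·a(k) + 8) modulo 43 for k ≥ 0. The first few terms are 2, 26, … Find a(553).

21

a(0) = 2, a(1) = 26, a(2) = 27, a(3) = 36, a(4) = 31, a(5) = 29, a(6) = 11, a(7) = 21, a(8) = 25, a(9) = 18, a(10) = 41, a(11) = 33, a(12) = 4, a(13) = 1, a(14) = 17, a(15) = 32, a(16) = 38, a(17) = 6, a(18) = 19, a(19) = 7, a(20) = 28, a(21) = 2.
Since a(21) = a(0) = 2, the sequence is periodic with period 21.
(553 - 0) mod 21 = 7, so a(553) = a(7) = 21.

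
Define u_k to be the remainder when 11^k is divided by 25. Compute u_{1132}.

We have u_1 = 11, u_2 = 21, u_3 = 6, u_4 = 16, u_5 = 1, u_6 = 11.
The sequence repeats with period 5.
So u_{1132} = u_{1 + ((1132-1) mod 5)} = u_2 = 21.

21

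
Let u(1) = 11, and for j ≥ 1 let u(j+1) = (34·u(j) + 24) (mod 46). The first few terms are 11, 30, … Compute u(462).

Computing terms: u(1) = 11, u(2) = 30, u(3) = 32, u(4) = 8, u(5) = 20, u(6) = 14, u(7) = 40, u(8) = 4, u(9) = 22, u(10) = 36, u(11) = 6, u(12) = 44, u(13) = 2, u(14) = 0, u(15) = 24, u(16) = 12, u(17) = 18, u(18) = 38, u(19) = 28, u(20) = 10, u(21) = 42, u(22) = 26, u(23) = 34, u(24) = 30.
Since u(24) = u(2) = 30, the sequence is eventually periodic: after a pre-period of length 1 it cycles with period 22.
For j ≥ 2, u(j) depends only on (j - 2) mod 22. (462 - 2) mod 22 = 20, so u(462) = u(22) = 26.

26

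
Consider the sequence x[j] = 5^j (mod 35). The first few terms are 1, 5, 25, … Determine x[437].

Computing terms: x[0] = 1,  x[1] = 5,  x[2] = 25,  x[3] = 20,  x[4] = 30,  x[5] = 10,  x[6] = 15,  x[7] = 5.
Since x[7] = x[1] = 5, the sequence is eventually periodic: after a pre-period of length 1 it cycles with period 6.
For j ≥ 1, x[j] depends only on (j - 1) mod 6. (437 - 1) mod 6 = 4, so x[437] = x[5] = 10.

10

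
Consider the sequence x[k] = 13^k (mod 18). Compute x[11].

We have x[0] = 1; x[1] = 13; x[2] = 7; x[3] = 1.
The sequence repeats with period 3.
(11 - 0) mod 3 = 2, so x[11] = x[2] = 7.

7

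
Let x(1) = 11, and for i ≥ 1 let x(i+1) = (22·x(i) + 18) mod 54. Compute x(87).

32

x(1) = 11,  x(2) = 44,  x(3) = 14,  x(4) = 2,  x(5) = 8,  x(6) = 32,  x(7) = 20,  x(8) = 26,  x(9) = 50,  x(10) = 38,  x(11) = 44.
Since x(11) = x(2) = 44, the sequence is eventually periodic: after a pre-period of length 1 it cycles with period 9.
For i ≥ 2, x(i) depends only on (i - 2) mod 9. (87 - 2) mod 9 = 4, so x(87) = x(6) = 32.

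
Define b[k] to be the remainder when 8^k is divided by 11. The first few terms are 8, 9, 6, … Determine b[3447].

Listing terms: b[1] = 8, b[2] = 9, b[3] = 6, b[4] = 4, b[5] = 10, b[6] = 3, b[7] = 2, b[8] = 5, b[9] = 7, b[10] = 1, b[11] = 8.
Since b[11] = b[1] = 8, the sequence is periodic with period 10.
So b[3447] = b[1 + ((3447-1) mod 10)] = b[7] = 2.

2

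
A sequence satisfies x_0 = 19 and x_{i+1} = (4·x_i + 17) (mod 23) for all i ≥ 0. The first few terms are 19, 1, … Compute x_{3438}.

13

x_0 = 19; x_1 = 1; x_2 = 21; x_3 = 9; x_4 = 7; x_5 = 22; x_6 = 13; x_7 = 0; x_8 = 17; x_9 = 16; x_{10} = 12; x_{11} = 19.
Since x_{11} = x_0 = 19, the sequence is periodic with period 11.
(3438 - 0) mod 11 = 6, so x_{3438} = x_6 = 13.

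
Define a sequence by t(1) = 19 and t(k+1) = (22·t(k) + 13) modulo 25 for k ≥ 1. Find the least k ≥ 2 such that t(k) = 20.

3

We have t(1) = 19; t(2) = 6; t(3) = 20; t(4) = 3; t(5) = 4; t(6) = 1; t(7) = 10; t(8) = 8; t(9) = 14; t(10) = 21; t(11) = 0; t(12) = 13; t(13) = 24; t(14) = 16; t(15) = 15; t(16) = 18; t(17) = 9; t(18) = 11; t(19) = 5; t(20) = 23; t(21) = 19.
The sequence repeats with period 20.
The value 20 first appears (with k ≥ 2) at t(3).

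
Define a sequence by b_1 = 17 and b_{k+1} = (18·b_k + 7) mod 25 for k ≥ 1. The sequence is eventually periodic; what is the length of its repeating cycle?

Computing terms: b_1 = 17,  b_2 = 13,  b_3 = 16,  b_4 = 20,  b_5 = 17.
The sequence repeats with period 4.

4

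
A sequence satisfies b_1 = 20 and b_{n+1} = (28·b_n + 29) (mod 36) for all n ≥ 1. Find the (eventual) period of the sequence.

9

We have b_1 = 20,  b_2 = 13,  b_3 = 33,  b_4 = 17,  b_5 = 1,  b_6 = 21,  b_7 = 5,  b_8 = 25,  b_9 = 9,  b_{10} = 29,  b_{11} = 13.
Since b_{11} = b_2 = 13, the sequence is eventually periodic: after a pre-period of length 1 it cycles with period 9.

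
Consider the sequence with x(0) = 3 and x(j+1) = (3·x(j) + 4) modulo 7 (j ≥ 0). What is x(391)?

Computing terms: x(0) = 3; x(1) = 6; x(2) = 1; x(3) = 0; x(4) = 4; x(5) = 2; x(6) = 3.
Since x(6) = x(0) = 3, the sequence is periodic with period 6.
(391 - 0) mod 6 = 1, so x(391) = x(1) = 6.

6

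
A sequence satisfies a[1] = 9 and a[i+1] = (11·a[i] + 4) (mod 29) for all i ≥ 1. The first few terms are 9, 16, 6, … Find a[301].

Computing terms: a[1] = 9; a[2] = 16; a[3] = 6; a[4] = 12; a[5] = 20; a[6] = 21; a[7] = 3; a[8] = 8; a[9] = 5; a[10] = 1; a[11] = 15; a[12] = 24; a[13] = 7; a[14] = 23; a[15] = 25; a[16] = 18; a[17] = 28; a[18] = 22; a[19] = 14; a[20] = 13; a[21] = 2; a[22] = 26; a[23] = 0; a[24] = 4; a[25] = 19; a[26] = 10; a[27] = 27; a[28] = 11; a[29] = 9.
Since a[29] = a[1] = 9, the sequence is periodic with period 28.
So a[301] = a[1 + ((301-1) mod 28)] = a[21] = 2.

2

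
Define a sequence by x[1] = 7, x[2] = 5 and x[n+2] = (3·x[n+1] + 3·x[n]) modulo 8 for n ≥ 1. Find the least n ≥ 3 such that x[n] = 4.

Computing terms: x[1] = 7; x[2] = 5; x[3] = 4; x[4] = 3; x[5] = 5; x[6] = 0; x[7] = 7; x[8] = 5.
Since (x[7], x[8]) = (x[1], x[2]) = (7, 5) (two consecutive terms determine the rest), the sequence is periodic with period 6.
The value 4 first appears (with n ≥ 3) at x[3].

3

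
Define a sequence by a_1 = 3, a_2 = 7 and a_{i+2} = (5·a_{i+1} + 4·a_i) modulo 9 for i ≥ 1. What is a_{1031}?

Listing terms: a_1 = 3, a_2 = 7, a_3 = 2, a_4 = 2, a_5 = 0, a_6 = 8, a_7 = 4, a_8 = 7, a_9 = 6, a_{10} = 4, a_{11} = 8, a_{12} = 2, a_{13} = 6, a_{14} = 2, a_{15} = 7, a_{16} = 7, a_{17} = 0, a_{18} = 1, a_{19} = 5, a_{20} = 2, a_{21} = 3, a_{22} = 5, a_{23} = 1, a_{24} = 7, a_{25} = 3, a_{26} = 7.
Since (a_{25}, a_{26}) = (a_1, a_2) = (3, 7) (two consecutive terms determine the rest), the sequence is periodic with period 24.
(1031 - 1) mod 24 = 22, so a_{1031} = a_{23} = 1.

1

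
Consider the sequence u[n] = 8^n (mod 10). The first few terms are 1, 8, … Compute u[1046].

Listing terms: u[0] = 1,  u[1] = 8,  u[2] = 4,  u[3] = 2,  u[4] = 6,  u[5] = 8.
Since u[5] = u[1] = 8, the sequence is eventually periodic: after a pre-period of length 1 it cycles with period 4.
For n ≥ 1, u[n] depends only on (n - 1) mod 4. (1046 - 1) mod 4 = 1, so u[1046] = u[2] = 4.

4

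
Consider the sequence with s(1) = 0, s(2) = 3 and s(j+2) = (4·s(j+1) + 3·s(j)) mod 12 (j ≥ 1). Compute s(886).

3

We have s(1) = 0; s(2) = 3; s(3) = 0; s(4) = 9; s(5) = 0; s(6) = 3.
Since (s(5), s(6)) = (s(1), s(2)) = (0, 3) (two consecutive terms determine the rest), the sequence is periodic with period 4.
So s(886) = s(1 + ((886-1) mod 4)) = s(2) = 3.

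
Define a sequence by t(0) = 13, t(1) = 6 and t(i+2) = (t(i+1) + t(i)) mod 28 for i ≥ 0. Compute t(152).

15

t(0) = 13; t(1) = 6; t(2) = 19; t(3) = 25; t(4) = 16; t(5) = 13; t(6) = 1; t(7) = 14; t(8) = 15; t(9) = 1; t(10) = 16; t(11) = 17; t(12) = 5; t(13) = 22; t(14) = 27; t(15) = 21; t(16) = 20; t(17) = 13; t(18) = 5; t(19) = 18; t(20) = 23; t(21) = 13; t(22) = 8; t(23) = 21; t(24) = 1; t(25) = 22; t(26) = 23; t(27) = 17; t(28) = 12; t(29) = 1; t(30) = 13; t(31) = 14; t(32) = 27; t(33) = 13; t(34) = 12; t(35) = 25; t(36) = 9; t(37) = 6; t(38) = 15; t(39) = 21; t(40) = 8; t(41) = 1; t(42) = 9; t(43) = 10; t(44) = 19; t(45) = 1; t(46) = 20; t(47) = 21; t(48) = 13; t(49) = 6.
Since (t(48), t(49)) = (t(0), t(1)) = (13, 6) (two consecutive terms determine the rest), the sequence is periodic with period 48.
(152 - 0) mod 48 = 8, so t(152) = t(8) = 15.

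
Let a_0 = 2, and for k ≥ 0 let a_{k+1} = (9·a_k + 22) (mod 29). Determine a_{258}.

8

Computing terms: a_0 = 2, a_1 = 11, a_2 = 5, a_3 = 9, a_4 = 16, a_5 = 21, a_6 = 8, a_7 = 7, a_8 = 27, a_9 = 4, a_{10} = 0, a_{11} = 22, a_{12} = 17, a_{13} = 1, a_{14} = 2.
The sequence repeats with period 14.
So a_{258} = a_{0 + ((258-0) mod 14)} = a_6 = 8.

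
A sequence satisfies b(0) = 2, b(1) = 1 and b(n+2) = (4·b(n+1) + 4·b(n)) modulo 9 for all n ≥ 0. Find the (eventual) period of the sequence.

Listing terms: b(0) = 2, b(1) = 1, b(2) = 3, b(3) = 7, b(4) = 4, b(5) = 8, b(6) = 3, b(7) = 8, b(8) = 8, b(9) = 1, b(10) = 0, b(11) = 4, b(12) = 7, b(13) = 8, b(14) = 6, b(15) = 2, b(16) = 5, b(17) = 1, b(18) = 6, b(19) = 1, b(20) = 1, b(21) = 8, b(22) = 0, b(23) = 5, b(24) = 2, b(25) = 1.
Since (b(24), b(25)) = (b(0), b(1)) = (2, 1) (two consecutive terms determine the rest), the sequence is periodic with period 24.

24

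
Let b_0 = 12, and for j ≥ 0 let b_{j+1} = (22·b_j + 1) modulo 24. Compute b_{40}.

19

b_0 = 12, b_1 = 1, b_2 = 23, b_3 = 3, b_4 = 19, b_5 = 11, b_6 = 3.
Since b_6 = b_3 = 3, the sequence is eventually periodic: after a pre-period of length 3 it cycles with period 3.
For j ≥ 3, b_j depends only on (j - 3) mod 3. (40 - 3) mod 3 = 1, so b_{40} = b_4 = 19.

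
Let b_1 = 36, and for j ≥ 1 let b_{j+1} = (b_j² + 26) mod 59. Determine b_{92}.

18

Computing terms: b_1 = 36; b_2 = 24; b_3 = 12; b_4 = 52; b_5 = 16; b_6 = 46; b_7 = 18; b_8 = 55; b_9 = 42; b_{10} = 20; b_{11} = 13; b_{12} = 18.
Since b_{12} = b_7 = 18, the sequence is eventually periodic: after a pre-period of length 6 it cycles with period 5.
For j ≥ 7, b_j depends only on (j - 7) mod 5. (92 - 7) mod 5 = 0, so b_{92} = b_7 = 18.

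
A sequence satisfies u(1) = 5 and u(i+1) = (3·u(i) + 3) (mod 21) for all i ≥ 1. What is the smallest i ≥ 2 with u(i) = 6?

4

Listing terms: u(1) = 5,  u(2) = 18,  u(3) = 15,  u(4) = 6,  u(5) = 0,  u(6) = 3,  u(7) = 12,  u(8) = 18.
Since u(8) = u(2) = 18, the sequence is eventually periodic: after a pre-period of length 1 it cycles with period 6.
The value 6 first appears (with i ≥ 2) at u(4).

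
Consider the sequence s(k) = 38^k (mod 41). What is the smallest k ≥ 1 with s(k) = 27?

Listing terms: s(0) = 1, s(1) = 38, s(2) = 9, s(3) = 14, s(4) = 40, s(5) = 3, s(6) = 32, s(7) = 27, s(8) = 1.
Since s(8) = s(0) = 1, the sequence is periodic with period 8.
The value 27 first appears (with k ≥ 1) at s(7).

7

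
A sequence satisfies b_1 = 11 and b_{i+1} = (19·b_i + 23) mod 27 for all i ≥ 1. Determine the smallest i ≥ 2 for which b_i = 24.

18

Computing terms: b_1 = 11, b_2 = 16, b_3 = 3, b_4 = 26, b_5 = 4, b_6 = 18, b_7 = 14, b_8 = 19, b_9 = 6, b_{10} = 2, b_{11} = 7, b_{12} = 21, b_{13} = 17, b_{14} = 22, b_{15} = 9, b_{16} = 5, b_{17} = 10, b_{18} = 24, b_{19} = 20, b_{20} = 25, b_{21} = 12, b_{22} = 8, b_{23} = 13, b_{24} = 0, b_{25} = 23, b_{26} = 1, b_{27} = 15, b_{28} = 11.
Since b_{28} = b_1 = 11, the sequence is periodic with period 27.
The value 24 first appears (with i ≥ 2) at b_{18}.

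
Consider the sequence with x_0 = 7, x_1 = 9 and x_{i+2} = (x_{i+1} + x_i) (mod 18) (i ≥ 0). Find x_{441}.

3

We have x_0 = 7; x_1 = 9; x_2 = 16; x_3 = 7; x_4 = 5; x_5 = 12; x_6 = 17; x_7 = 11; x_8 = 10; x_9 = 3; x_{10} = 13; x_{11} = 16; x_{12} = 11; x_{13} = 9; x_{14} = 2; x_{15} = 11; x_{16} = 13; x_{17} = 6; x_{18} = 1; x_{19} = 7; x_{20} = 8; x_{21} = 15; x_{22} = 5; x_{23} = 2; x_{24} = 7; x_{25} = 9.
The sequence repeats with period 24.
So x_{441} = x_{0 + ((441-0) mod 24)} = x_9 = 3.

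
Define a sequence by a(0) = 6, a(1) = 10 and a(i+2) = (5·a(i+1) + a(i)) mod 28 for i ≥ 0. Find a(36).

6

a(0) = 6; a(1) = 10; a(2) = 0; a(3) = 10; a(4) = 22; a(5) = 8; a(6) = 6; a(7) = 10.
The sequence repeats with period 6.
(36 - 0) mod 6 = 0, so a(36) = a(0) = 6.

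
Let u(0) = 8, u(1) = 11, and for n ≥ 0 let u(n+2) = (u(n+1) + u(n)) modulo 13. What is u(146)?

We have u(0) = 8, u(1) = 11, u(2) = 6, u(3) = 4, u(4) = 10, u(5) = 1, u(6) = 11, u(7) = 12, u(8) = 10, u(9) = 9, u(10) = 6, u(11) = 2, u(12) = 8, u(13) = 10, u(14) = 5, u(15) = 2, u(16) = 7, u(17) = 9, u(18) = 3, u(19) = 12, u(20) = 2, u(21) = 1, u(22) = 3, u(23) = 4, u(24) = 7, u(25) = 11, u(26) = 5, u(27) = 3, u(28) = 8, u(29) = 11.
The sequence repeats with period 28.
(146 - 0) mod 28 = 6, so u(146) = u(6) = 11.

11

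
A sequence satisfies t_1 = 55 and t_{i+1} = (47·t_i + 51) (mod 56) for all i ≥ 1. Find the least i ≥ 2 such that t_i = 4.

We have t_1 = 55, t_2 = 4, t_3 = 15, t_4 = 28, t_5 = 23, t_6 = 12, t_7 = 55.
Since t_7 = t_1 = 55, the sequence is periodic with period 6.
The value 4 first appears (with i ≥ 2) at t_2.

2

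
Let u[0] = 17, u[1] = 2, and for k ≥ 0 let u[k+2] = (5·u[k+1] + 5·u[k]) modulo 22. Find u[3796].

4

u[0] = 17; u[1] = 2; u[2] = 7; u[3] = 1; u[4] = 18; u[5] = 7; u[6] = 15; u[7] = 0; u[8] = 9; u[9] = 1; u[10] = 6; u[11] = 13; u[12] = 7; u[13] = 12; u[14] = 7; u[15] = 7; u[16] = 4; u[17] = 11; u[18] = 9; u[19] = 12; u[20] = 17; u[21] = 13; u[22] = 18; u[23] = 1; u[24] = 7; u[25] = 18; u[26] = 15; u[27] = 11; u[28] = 20; u[29] = 1; u[30] = 17; u[31] = 2.
The sequence repeats with period 30.
So u[3796] = u[0 + ((3796-0) mod 30)] = u[16] = 4.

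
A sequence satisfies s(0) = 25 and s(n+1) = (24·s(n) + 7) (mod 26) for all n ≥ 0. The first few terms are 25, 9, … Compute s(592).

Listing terms: s(0) = 25; s(1) = 9; s(2) = 15; s(3) = 3; s(4) = 1; s(5) = 5; s(6) = 23; s(7) = 13; s(8) = 7; s(9) = 19; s(10) = 21; s(11) = 17; s(12) = 25.
Since s(12) = s(0) = 25, the sequence is periodic with period 12.
So s(592) = s(0 + ((592-0) mod 12)) = s(4) = 1.

1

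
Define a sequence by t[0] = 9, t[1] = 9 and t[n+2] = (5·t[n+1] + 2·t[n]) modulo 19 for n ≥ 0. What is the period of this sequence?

45

We have t[0] = 9, t[1] = 9, t[2] = 6, t[3] = 10, t[4] = 5, t[5] = 7, t[6] = 7, t[7] = 11, t[8] = 12, t[9] = 6, t[10] = 16, t[11] = 16, t[12] = 17, t[13] = 3, t[14] = 11, t[15] = 4, t[16] = 4, t[17] = 9, t[18] = 15, t[19] = 17, t[20] = 1, t[21] = 1, t[22] = 7, t[23] = 18, t[24] = 9, t[25] = 5, t[26] = 5, t[27] = 16, t[28] = 14, t[29] = 7, t[30] = 6, t[31] = 6, t[32] = 4, t[33] = 13, t[34] = 16, t[35] = 11, t[36] = 11, t[37] = 1, t[38] = 8, t[39] = 4, t[40] = 17, t[41] = 17, t[42] = 5, t[43] = 2, t[44] = 1, t[45] = 9, t[46] = 9.
The sequence repeats with period 45.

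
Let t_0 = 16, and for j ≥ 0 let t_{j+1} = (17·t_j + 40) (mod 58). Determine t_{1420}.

16

Computing terms: t_0 = 16; t_1 = 22; t_2 = 8; t_3 = 2; t_4 = 16.
The sequence repeats with period 4.
(1420 - 0) mod 4 = 0, so t_{1420} = t_0 = 16.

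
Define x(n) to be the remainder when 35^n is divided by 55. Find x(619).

50

Computing terms: x(0) = 1, x(1) = 35, x(2) = 15, x(3) = 30, x(4) = 5, x(5) = 10, x(6) = 20, x(7) = 40, x(8) = 25, x(9) = 50, x(10) = 45, x(11) = 35.
Since x(11) = x(1) = 35, the sequence is eventually periodic: after a pre-period of length 1 it cycles with period 10.
For n ≥ 1, x(n) depends only on (n - 1) mod 10. (619 - 1) mod 10 = 8, so x(619) = x(9) = 50.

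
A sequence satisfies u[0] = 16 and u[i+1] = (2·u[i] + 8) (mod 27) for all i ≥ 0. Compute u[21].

22

Computing terms: u[0] = 16, u[1] = 13, u[2] = 7, u[3] = 22, u[4] = 25, u[5] = 4, u[6] = 16.
The sequence repeats with period 6.
So u[21] = u[0 + ((21-0) mod 6)] = u[3] = 22.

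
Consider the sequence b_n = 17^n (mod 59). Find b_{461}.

b_1 = 17, b_2 = 53, b_3 = 16, b_4 = 36, b_5 = 22, b_6 = 20, b_7 = 45, b_8 = 57, b_9 = 25, b_{10} = 12, b_{11} = 27, b_{12} = 46, b_{13} = 15, b_{14} = 19, b_{15} = 28, b_{16} = 4, b_{17} = 9, b_{18} = 35, b_{19} = 5, b_{20} = 26, b_{21} = 29, b_{22} = 21, b_{23} = 3, b_{24} = 51, b_{25} = 41, b_{26} = 48, b_{27} = 49, b_{28} = 7, b_{29} = 1, b_{30} = 17.
The sequence repeats with period 29.
So b_{461} = b_{1 + ((461-1) mod 29)} = b_{26} = 48.

48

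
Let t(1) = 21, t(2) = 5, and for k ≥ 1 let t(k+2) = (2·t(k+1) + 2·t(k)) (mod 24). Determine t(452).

8

Listing terms: t(1) = 21,  t(2) = 5,  t(3) = 4,  t(4) = 18,  t(5) = 20,  t(6) = 4,  t(7) = 0,  t(8) = 8,  t(9) = 16,  t(10) = 0,  t(11) = 8.
Since (t(10), t(11)) = (t(7), t(8)) = (0, 8) (two consecutive terms determine the rest), the sequence is eventually periodic: after a pre-period of length 6 it cycles with period 3.
For k ≥ 7, t(k) depends only on (k - 7) mod 3. (452 - 7) mod 3 = 1, so t(452) = t(8) = 8.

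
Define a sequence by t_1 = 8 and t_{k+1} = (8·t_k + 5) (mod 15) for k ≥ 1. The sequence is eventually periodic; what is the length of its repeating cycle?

Listing terms: t_1 = 8, t_2 = 9, t_3 = 2, t_4 = 6, t_5 = 8.
The sequence repeats with period 4.

4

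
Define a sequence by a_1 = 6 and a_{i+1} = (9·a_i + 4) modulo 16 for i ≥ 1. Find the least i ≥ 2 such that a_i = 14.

Computing terms: a_1 = 6; a_2 = 10; a_3 = 14; a_4 = 2; a_5 = 6.
The sequence repeats with period 4.
The value 14 first appears (with i ≥ 2) at a_3.

3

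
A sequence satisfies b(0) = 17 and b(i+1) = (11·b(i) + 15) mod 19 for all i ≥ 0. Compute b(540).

Computing terms: b(0) = 17,  b(1) = 12,  b(2) = 14,  b(3) = 17.
The sequence repeats with period 3.
(540 - 0) mod 3 = 0, so b(540) = b(0) = 17.

17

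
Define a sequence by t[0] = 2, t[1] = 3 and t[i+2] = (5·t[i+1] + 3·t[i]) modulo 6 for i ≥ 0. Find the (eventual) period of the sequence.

3

We have t[0] = 2; t[1] = 3; t[2] = 3; t[3] = 0; t[4] = 3; t[5] = 3.
Since (t[4], t[5]) = (t[1], t[2]) = (3, 3) (two consecutive terms determine the rest), the sequence is eventually periodic: after a pre-period of length 1 it cycles with period 3.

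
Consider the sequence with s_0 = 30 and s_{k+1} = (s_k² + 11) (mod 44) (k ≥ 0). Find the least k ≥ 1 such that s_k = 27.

3

s_0 = 30, s_1 = 31, s_2 = 4, s_3 = 27, s_4 = 36, s_5 = 31.
Since s_5 = s_1 = 31, the sequence is eventually periodic: after a pre-period of length 1 it cycles with period 4.
The value 27 first appears (with k ≥ 1) at s_3.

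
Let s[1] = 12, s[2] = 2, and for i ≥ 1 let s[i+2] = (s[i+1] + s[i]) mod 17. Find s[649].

12

Computing terms: s[1] = 12,  s[2] = 2,  s[3] = 14,  s[4] = 16,  s[5] = 13,  s[6] = 12,  s[7] = 8,  s[8] = 3,  s[9] = 11,  s[10] = 14,  s[11] = 8,  s[12] = 5,  s[13] = 13,  s[14] = 1,  s[15] = 14,  s[16] = 15,  s[17] = 12,  s[18] = 10,  s[19] = 5,  s[20] = 15,  s[21] = 3,  s[22] = 1,  s[23] = 4,  s[24] = 5,  s[25] = 9,  s[26] = 14,  s[27] = 6,  s[28] = 3,  s[29] = 9,  s[30] = 12,  s[31] = 4,  s[32] = 16,  s[33] = 3,  s[34] = 2,  s[35] = 5,  s[36] = 7,  s[37] = 12,  s[38] = 2.
Since (s[37], s[38]) = (s[1], s[2]) = (12, 2) (two consecutive terms determine the rest), the sequence is periodic with period 36.
So s[649] = s[1 + ((649-1) mod 36)] = s[1] = 12.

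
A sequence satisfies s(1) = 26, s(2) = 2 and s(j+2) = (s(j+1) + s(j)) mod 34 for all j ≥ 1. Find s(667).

8

Computing terms: s(1) = 26,  s(2) = 2,  s(3) = 28,  s(4) = 30,  s(5) = 24,  s(6) = 20,  s(7) = 10,  s(8) = 30,  s(9) = 6,  s(10) = 2,  s(11) = 8,  s(12) = 10,  s(13) = 18,  s(14) = 28,  s(15) = 12,  s(16) = 6,  s(17) = 18,  s(18) = 24,  s(19) = 8,  s(20) = 32,  s(21) = 6,  s(22) = 4,  s(23) = 10,  s(24) = 14,  s(25) = 24,  s(26) = 4,  s(27) = 28,  s(28) = 32,  s(29) = 26,  s(30) = 24,  s(31) = 16,  s(32) = 6,  s(33) = 22,  s(34) = 28,  s(35) = 16,  s(36) = 10,  s(37) = 26,  s(38) = 2.
Since (s(37), s(38)) = (s(1), s(2)) = (26, 2) (two consecutive terms determine the rest), the sequence is periodic with period 36.
(667 - 1) mod 36 = 18, so s(667) = s(19) = 8.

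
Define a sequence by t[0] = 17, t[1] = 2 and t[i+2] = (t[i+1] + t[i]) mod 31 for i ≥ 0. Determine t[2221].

We have t[0] = 17,  t[1] = 2,  t[2] = 19,  t[3] = 21,  t[4] = 9,  t[5] = 30,  t[6] = 8,  t[7] = 7,  t[8] = 15,  t[9] = 22,  t[10] = 6,  t[11] = 28,  t[12] = 3,  t[13] = 0,  t[14] = 3,  t[15] = 3,  t[16] = 6,  t[17] = 9,  t[18] = 15,  t[19] = 24,  t[20] = 8,  t[21] = 1,  t[22] = 9,  t[23] = 10,  t[24] = 19,  t[25] = 29,  t[26] = 17,  t[27] = 15,  t[28] = 1,  t[29] = 16,  t[30] = 17,  t[31] = 2.
The sequence repeats with period 30.
So t[2221] = t[0 + ((2221-0) mod 30)] = t[1] = 2.

2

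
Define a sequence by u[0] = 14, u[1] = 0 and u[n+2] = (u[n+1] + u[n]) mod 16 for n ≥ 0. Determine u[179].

We have u[0] = 14,  u[1] = 0,  u[2] = 14,  u[3] = 14,  u[4] = 12,  u[5] = 10,  u[6] = 6,  u[7] = 0,  u[8] = 6,  u[9] = 6,  u[10] = 12,  u[11] = 2,  u[12] = 14,  u[13] = 0.
Since (u[12], u[13]) = (u[0], u[1]) = (14, 0) (two consecutive terms determine the rest), the sequence is periodic with period 12.
(179 - 0) mod 12 = 11, so u[179] = u[11] = 2.

2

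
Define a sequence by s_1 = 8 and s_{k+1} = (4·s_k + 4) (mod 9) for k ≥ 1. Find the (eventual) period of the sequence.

Computing terms: s_1 = 8,  s_2 = 0,  s_3 = 4,  s_4 = 2,  s_5 = 3,  s_6 = 7,  s_7 = 5,  s_8 = 6,  s_9 = 1,  s_{10} = 8.
Since s_{10} = s_1 = 8, the sequence is periodic with period 9.

9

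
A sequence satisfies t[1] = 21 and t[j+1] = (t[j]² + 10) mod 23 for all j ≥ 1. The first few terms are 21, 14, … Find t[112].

12

Listing terms: t[1] = 21; t[2] = 14; t[3] = 22; t[4] = 11; t[5] = 16; t[6] = 13; t[7] = 18; t[8] = 12; t[9] = 16.
Since t[9] = t[5] = 16, the sequence is eventually periodic: after a pre-period of length 4 it cycles with period 4.
For j ≥ 5, t[j] depends only on (j - 5) mod 4. (112 - 5) mod 4 = 3, so t[112] = t[8] = 12.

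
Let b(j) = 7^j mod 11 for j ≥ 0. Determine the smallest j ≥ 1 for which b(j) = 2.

3

Computing terms: b(0) = 1, b(1) = 7, b(2) = 5, b(3) = 2, b(4) = 3, b(5) = 10, b(6) = 4, b(7) = 6, b(8) = 9, b(9) = 8, b(10) = 1.
The sequence repeats with period 10.
The value 2 first appears (with j ≥ 1) at b(3).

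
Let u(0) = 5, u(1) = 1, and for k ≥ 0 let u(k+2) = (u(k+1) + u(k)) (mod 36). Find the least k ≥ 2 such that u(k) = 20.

5

We have u(0) = 5,  u(1) = 1,  u(2) = 6,  u(3) = 7,  u(4) = 13,  u(5) = 20,  u(6) = 33,  u(7) = 17,  u(8) = 14,  u(9) = 31,  u(10) = 9,  u(11) = 4,  u(12) = 13,  u(13) = 17,  u(14) = 30,  u(15) = 11,  u(16) = 5,  u(17) = 16,  u(18) = 21,  u(19) = 1,  u(20) = 22,  u(21) = 23,  u(22) = 9,  u(23) = 32,  u(24) = 5,  u(25) = 1.
The sequence repeats with period 24.
The value 20 first appears (with k ≥ 2) at u(5).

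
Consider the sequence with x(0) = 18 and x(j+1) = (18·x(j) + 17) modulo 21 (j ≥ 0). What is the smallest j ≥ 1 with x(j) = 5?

x(0) = 18, x(1) = 5, x(2) = 2, x(3) = 11, x(4) = 5.
Since x(4) = x(1) = 5, the sequence is eventually periodic: after a pre-period of length 1 it cycles with period 3.
The value 5 first appears (with j ≥ 1) at x(1).

1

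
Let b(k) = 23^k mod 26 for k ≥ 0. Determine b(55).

Listing terms: b(0) = 1, b(1) = 23, b(2) = 9, b(3) = 25, b(4) = 3, b(5) = 17, b(6) = 1.
The sequence repeats with period 6.
(55 - 0) mod 6 = 1, so b(55) = b(1) = 23.

23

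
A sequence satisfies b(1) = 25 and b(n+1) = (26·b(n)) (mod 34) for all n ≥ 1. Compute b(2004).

18

Computing terms: b(1) = 25; b(2) = 4; b(3) = 2; b(4) = 18; b(5) = 26; b(6) = 30; b(7) = 32; b(8) = 16; b(9) = 8; b(10) = 4.
Since b(10) = b(2) = 4, the sequence is eventually periodic: after a pre-period of length 1 it cycles with period 8.
For n ≥ 2, b(n) depends only on (n - 2) mod 8. (2004 - 2) mod 8 = 2, so b(2004) = b(4) = 18.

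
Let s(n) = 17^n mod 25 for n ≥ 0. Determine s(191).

s(0) = 1, s(1) = 17, s(2) = 14, s(3) = 13, s(4) = 21, s(5) = 7, s(6) = 19, s(7) = 23, s(8) = 16, s(9) = 22, s(10) = 24, s(11) = 8, s(12) = 11, s(13) = 12, s(14) = 4, s(15) = 18, s(16) = 6, s(17) = 2, s(18) = 9, s(19) = 3, s(20) = 1.
The sequence repeats with period 20.
So s(191) = s(0 + ((191-0) mod 20)) = s(11) = 8.

8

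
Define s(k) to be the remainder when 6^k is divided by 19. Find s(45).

1

s(1) = 6; s(2) = 17; s(3) = 7; s(4) = 4; s(5) = 5; s(6) = 11; s(7) = 9; s(8) = 16; s(9) = 1; s(10) = 6.
The sequence repeats with period 9.
So s(45) = s(1 + ((45-1) mod 9)) = s(9) = 1.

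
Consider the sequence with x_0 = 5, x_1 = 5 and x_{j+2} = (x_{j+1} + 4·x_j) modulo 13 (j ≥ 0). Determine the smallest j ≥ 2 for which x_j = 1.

8

x_0 = 5; x_1 = 5; x_2 = 12; x_3 = 6; x_4 = 2; x_5 = 0; x_6 = 8; x_7 = 8; x_8 = 1; x_9 = 7; x_{10} = 11; x_{11} = 0; x_{12} = 5; x_{13} = 5.
The sequence repeats with period 12.
The value 1 first appears (with j ≥ 2) at x_8.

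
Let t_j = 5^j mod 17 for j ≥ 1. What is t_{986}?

9

We have t_1 = 5,  t_2 = 8,  t_3 = 6,  t_4 = 13,  t_5 = 14,  t_6 = 2,  t_7 = 10,  t_8 = 16,  t_9 = 12,  t_{10} = 9,  t_{11} = 11,  t_{12} = 4,  t_{13} = 3,  t_{14} = 15,  t_{15} = 7,  t_{16} = 1,  t_{17} = 5.
The sequence repeats with period 16.
So t_{986} = t_{1 + ((986-1) mod 16)} = t_{10} = 9.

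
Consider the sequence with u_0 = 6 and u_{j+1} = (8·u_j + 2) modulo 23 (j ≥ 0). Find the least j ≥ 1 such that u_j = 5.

5

We have u_0 = 6; u_1 = 4; u_2 = 11; u_3 = 21; u_4 = 9; u_5 = 5; u_6 = 19; u_7 = 16; u_8 = 15; u_9 = 7; u_{10} = 12; u_{11} = 6.
Since u_{11} = u_0 = 6, the sequence is periodic with period 11.
The value 5 first appears (with j ≥ 1) at u_5.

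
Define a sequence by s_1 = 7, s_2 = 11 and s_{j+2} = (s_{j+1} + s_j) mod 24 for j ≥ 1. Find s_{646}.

1

Listing terms: s_1 = 7,  s_2 = 11,  s_3 = 18,  s_4 = 5,  s_5 = 23,  s_6 = 4,  s_7 = 3,  s_8 = 7,  s_9 = 10,  s_{10} = 17,  s_{11} = 3,  s_{12} = 20,  s_{13} = 23,  s_{14} = 19,  s_{15} = 18,  s_{16} = 13,  s_{17} = 7,  s_{18} = 20,  s_{19} = 3,  s_{20} = 23,  s_{21} = 2,  s_{22} = 1,  s_{23} = 3,  s_{24} = 4,  s_{25} = 7,  s_{26} = 11.
The sequence repeats with period 24.
(646 - 1) mod 24 = 21, so s_{646} = s_{22} = 1.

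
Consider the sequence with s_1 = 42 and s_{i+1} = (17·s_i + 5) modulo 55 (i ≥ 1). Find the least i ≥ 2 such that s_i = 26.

12

s_1 = 42, s_2 = 4, s_3 = 18, s_4 = 36, s_5 = 12, s_6 = 44, s_7 = 38, s_8 = 46, s_9 = 17, s_{10} = 19, s_{11} = 53, s_{12} = 26, s_{13} = 7, s_{14} = 14, s_{15} = 23, s_{16} = 11, s_{17} = 27, s_{18} = 24, s_{19} = 28, s_{20} = 41, s_{21} = 42.
The sequence repeats with period 20.
The value 26 first appears (with i ≥ 2) at s_{12}.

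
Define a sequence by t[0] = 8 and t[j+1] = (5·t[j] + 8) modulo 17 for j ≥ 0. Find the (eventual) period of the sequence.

16

Listing terms: t[0] = 8,  t[1] = 14,  t[2] = 10,  t[3] = 7,  t[4] = 9,  t[5] = 2,  t[6] = 1,  t[7] = 13,  t[8] = 5,  t[9] = 16,  t[10] = 3,  t[11] = 6,  t[12] = 4,  t[13] = 11,  t[14] = 12,  t[15] = 0,  t[16] = 8.
The sequence repeats with period 16.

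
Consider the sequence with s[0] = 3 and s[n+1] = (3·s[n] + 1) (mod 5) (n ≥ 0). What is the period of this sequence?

4

s[0] = 3; s[1] = 0; s[2] = 1; s[3] = 4; s[4] = 3.
Since s[4] = s[0] = 3, the sequence is periodic with period 4.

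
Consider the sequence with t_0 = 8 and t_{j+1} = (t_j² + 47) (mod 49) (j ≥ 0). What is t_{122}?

20

Computing terms: t_0 = 8, t_1 = 13, t_2 = 20, t_3 = 6, t_4 = 34, t_5 = 27, t_6 = 41, t_7 = 13.
Since t_7 = t_1 = 13, the sequence is eventually periodic: after a pre-period of length 1 it cycles with period 6.
For j ≥ 1, t_j depends only on (j - 1) mod 6. (122 - 1) mod 6 = 1, so t_{122} = t_2 = 20.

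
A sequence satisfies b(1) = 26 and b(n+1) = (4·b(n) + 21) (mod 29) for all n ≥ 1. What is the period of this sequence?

Listing terms: b(1) = 26; b(2) = 9; b(3) = 28; b(4) = 17; b(5) = 2; b(6) = 0; b(7) = 21; b(8) = 18; b(9) = 6; b(10) = 16; b(11) = 27; b(12) = 13; b(13) = 15; b(14) = 23; b(15) = 26.
Since b(15) = b(1) = 26, the sequence is periodic with period 14.

14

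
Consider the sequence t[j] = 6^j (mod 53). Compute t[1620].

We have t[0] = 1, t[1] = 6, t[2] = 36, t[3] = 4, t[4] = 24, t[5] = 38, t[6] = 16, t[7] = 43, t[8] = 46, t[9] = 11, t[10] = 13, t[11] = 25, t[12] = 44, t[13] = 52, t[14] = 47, t[15] = 17, t[16] = 49, t[17] = 29, t[18] = 15, t[19] = 37, t[20] = 10, t[21] = 7, t[22] = 42, t[23] = 40, t[24] = 28, t[25] = 9, t[26] = 1.
Since t[26] = t[0] = 1, the sequence is periodic with period 26.
(1620 - 0) mod 26 = 8, so t[1620] = t[8] = 46.

46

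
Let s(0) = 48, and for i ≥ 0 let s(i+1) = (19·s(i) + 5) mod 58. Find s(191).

39

Computing terms: s(0) = 48,  s(1) = 47,  s(2) = 28,  s(3) = 15,  s(4) = 0,  s(5) = 5,  s(6) = 42,  s(7) = 49,  s(8) = 8,  s(9) = 41,  s(10) = 30,  s(11) = 53,  s(12) = 26,  s(13) = 35,  s(14) = 32,  s(15) = 33,  s(16) = 52,  s(17) = 7,  s(18) = 22,  s(19) = 17,  s(20) = 38,  s(21) = 31,  s(22) = 14,  s(23) = 39,  s(24) = 50,  s(25) = 27,  s(26) = 54,  s(27) = 45,  s(28) = 48.
The sequence repeats with period 28.
So s(191) = s(0 + ((191-0) mod 28)) = s(23) = 39.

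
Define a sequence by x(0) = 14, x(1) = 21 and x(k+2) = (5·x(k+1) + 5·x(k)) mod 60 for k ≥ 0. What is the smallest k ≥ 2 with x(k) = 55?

2

Listing terms: x(0) = 14; x(1) = 21; x(2) = 55; x(3) = 20; x(4) = 15; x(5) = 55; x(6) = 50; x(7) = 45; x(8) = 55; x(9) = 20.
Since (x(8), x(9)) = (x(2), x(3)) = (55, 20) (two consecutive terms determine the rest), the sequence is eventually periodic: after a pre-period of length 2 it cycles with period 6.
The value 55 first appears (with k ≥ 2) at x(2).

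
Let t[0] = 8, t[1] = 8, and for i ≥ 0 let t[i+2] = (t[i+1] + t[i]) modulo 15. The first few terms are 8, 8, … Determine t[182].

11

t[0] = 8; t[1] = 8; t[2] = 1; t[3] = 9; t[4] = 10; t[5] = 4; t[6] = 14; t[7] = 3; t[8] = 2; t[9] = 5; t[10] = 7; t[11] = 12; t[12] = 4; t[13] = 1; t[14] = 5; t[15] = 6; t[16] = 11; t[17] = 2; t[18] = 13; t[19] = 0; t[20] = 13; t[21] = 13; t[22] = 11; t[23] = 9; t[24] = 5; t[25] = 14; t[26] = 4; t[27] = 3; t[28] = 7; t[29] = 10; t[30] = 2; t[31] = 12; t[32] = 14; t[33] = 11; t[34] = 10; t[35] = 6; t[36] = 1; t[37] = 7; t[38] = 8; t[39] = 0; t[40] = 8; t[41] = 8.
The sequence repeats with period 40.
So t[182] = t[0 + ((182-0) mod 40)] = t[22] = 11.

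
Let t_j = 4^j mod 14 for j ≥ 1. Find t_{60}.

8

Listing terms: t_1 = 4; t_2 = 2; t_3 = 8; t_4 = 4.
The sequence repeats with period 3.
(60 - 1) mod 3 = 2, so t_{60} = t_3 = 8.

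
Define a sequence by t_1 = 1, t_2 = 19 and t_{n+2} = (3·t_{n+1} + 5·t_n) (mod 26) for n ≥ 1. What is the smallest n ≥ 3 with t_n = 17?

11

Computing terms: t_1 = 1,  t_2 = 19,  t_3 = 10,  t_4 = 21,  t_5 = 9,  t_6 = 2,  t_7 = 25,  t_8 = 7,  t_9 = 16,  t_{10} = 5,  t_{11} = 17,  t_{12} = 24,  t_{13} = 1,  t_{14} = 19.
The sequence repeats with period 12.
The value 17 first appears (with n ≥ 3) at t_{11}.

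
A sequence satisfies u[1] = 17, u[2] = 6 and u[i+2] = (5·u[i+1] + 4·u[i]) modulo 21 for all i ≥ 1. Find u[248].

Computing terms: u[1] = 17,  u[2] = 6,  u[3] = 14,  u[4] = 10,  u[5] = 1,  u[6] = 3,  u[7] = 19,  u[8] = 2,  u[9] = 2,  u[10] = 18,  u[11] = 14,  u[12] = 16,  u[13] = 10,  u[14] = 9,  u[15] = 1,  u[16] = 20,  u[17] = 20,  u[18] = 12,  u[19] = 14,  u[20] = 13,  u[21] = 16,  u[22] = 6,  u[23] = 10,  u[24] = 11,  u[25] = 11,  u[26] = 15,  u[27] = 14,  u[28] = 4,  u[29] = 13,  u[30] = 18,  u[31] = 16,  u[32] = 5,  u[33] = 5,  u[34] = 3,  u[35] = 14,  u[36] = 19,  u[37] = 4,  u[38] = 12,  u[39] = 13,  u[40] = 8,  u[41] = 8,  u[42] = 9,  u[43] = 14,  u[44] = 1,  u[45] = 19,  u[46] = 15,  u[47] = 4,  u[48] = 17,  u[49] = 17,  u[50] = 6.
The sequence repeats with period 48.
(248 - 1) mod 48 = 7, so u[248] = u[8] = 2.

2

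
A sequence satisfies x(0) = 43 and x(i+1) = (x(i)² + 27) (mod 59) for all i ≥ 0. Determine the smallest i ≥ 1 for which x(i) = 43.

x(0) = 43; x(1) = 47; x(2) = 53; x(3) = 4; x(4) = 43.
The sequence repeats with period 4.
The value 43 next appears (with i ≥ 1) at x(4).

4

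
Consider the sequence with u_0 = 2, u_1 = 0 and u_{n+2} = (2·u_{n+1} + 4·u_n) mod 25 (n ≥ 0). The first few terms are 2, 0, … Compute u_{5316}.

20

We have u_0 = 2; u_1 = 0; u_2 = 8; u_3 = 16; u_4 = 14; u_5 = 17; u_6 = 15; u_7 = 23; u_8 = 6; u_9 = 4; u_{10} = 7; u_{11} = 5; u_{12} = 13; u_{13} = 21; u_{14} = 19; u_{15} = 22; u_{16} = 20; u_{17} = 3; u_{18} = 11; u_{19} = 9; u_{20} = 12; u_{21} = 10; u_{22} = 18; u_{23} = 1; u_{24} = 24; u_{25} = 2; u_{26} = 0.
Since (u_{25}, u_{26}) = (u_0, u_1) = (2, 0) (two consecutive terms determine the rest), the sequence is periodic with period 25.
So u_{5316} = u_{0 + ((5316-0) mod 25)} = u_{16} = 20.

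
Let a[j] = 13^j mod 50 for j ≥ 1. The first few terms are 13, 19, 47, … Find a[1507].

We have a[1] = 13,  a[2] = 19,  a[3] = 47,  a[4] = 11,  a[5] = 43,  a[6] = 9,  a[7] = 17,  a[8] = 21,  a[9] = 23,  a[10] = 49,  a[11] = 37,  a[12] = 31,  a[13] = 3,  a[14] = 39,  a[15] = 7,  a[16] = 41,  a[17] = 33,  a[18] = 29,  a[19] = 27,  a[20] = 1,  a[21] = 13.
The sequence repeats with period 20.
So a[1507] = a[1 + ((1507-1) mod 20)] = a[7] = 17.

17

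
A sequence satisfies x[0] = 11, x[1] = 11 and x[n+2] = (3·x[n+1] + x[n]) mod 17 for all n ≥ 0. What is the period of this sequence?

16

Computing terms: x[0] = 11, x[1] = 11, x[2] = 10, x[3] = 7, x[4] = 14, x[5] = 15, x[6] = 8, x[7] = 5, x[8] = 6, x[9] = 6, x[10] = 7, x[11] = 10, x[12] = 3, x[13] = 2, x[14] = 9, x[15] = 12, x[16] = 11, x[17] = 11.
Since (x[16], x[17]) = (x[0], x[1]) = (11, 11) (two consecutive terms determine the rest), the sequence is periodic with period 16.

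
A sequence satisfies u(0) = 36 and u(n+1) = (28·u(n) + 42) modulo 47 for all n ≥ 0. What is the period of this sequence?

Listing terms: u(0) = 36,  u(1) = 16,  u(2) = 20,  u(3) = 38,  u(4) = 25,  u(5) = 37,  u(6) = 44,  u(7) = 5,  u(8) = 41,  u(9) = 15,  u(10) = 39,  u(11) = 6,  u(12) = 22,  u(13) = 0,  u(14) = 42,  u(15) = 43,  u(16) = 24,  u(17) = 9,  u(18) = 12,  u(19) = 2,  u(20) = 4,  u(21) = 13,  u(22) = 30,  u(23) = 36.
The sequence repeats with period 23.

23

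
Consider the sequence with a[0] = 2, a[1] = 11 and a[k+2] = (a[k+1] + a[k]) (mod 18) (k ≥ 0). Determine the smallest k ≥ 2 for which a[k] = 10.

a[0] = 2; a[1] = 11; a[2] = 13; a[3] = 6; a[4] = 1; a[5] = 7; a[6] = 8; a[7] = 15; a[8] = 5; a[9] = 2; a[10] = 7; a[11] = 9; a[12] = 16; a[13] = 7; a[14] = 5; a[15] = 12; a[16] = 17; a[17] = 11; a[18] = 10; a[19] = 3; a[20] = 13; a[21] = 16; a[22] = 11; a[23] = 9; a[24] = 2; a[25] = 11.
The sequence repeats with period 24.
The value 10 first appears (with k ≥ 2) at a[18].

18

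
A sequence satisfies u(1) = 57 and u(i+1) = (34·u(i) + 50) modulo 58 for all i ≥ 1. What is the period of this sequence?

14

Computing terms: u(1) = 57, u(2) = 16, u(3) = 14, u(4) = 4, u(5) = 12, u(6) = 52, u(7) = 20, u(8) = 34, u(9) = 46, u(10) = 48, u(11) = 0, u(12) = 50, u(13) = 10, u(14) = 42, u(15) = 28, u(16) = 16.
Since u(16) = u(2) = 16, the sequence is eventually periodic: after a pre-period of length 1 it cycles with period 14.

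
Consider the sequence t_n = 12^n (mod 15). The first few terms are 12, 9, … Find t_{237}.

Listing terms: t_1 = 12,  t_2 = 9,  t_3 = 3,  t_4 = 6,  t_5 = 12.
Since t_5 = t_1 = 12, the sequence is periodic with period 4.
(237 - 1) mod 4 = 0, so t_{237} = t_1 = 12.

12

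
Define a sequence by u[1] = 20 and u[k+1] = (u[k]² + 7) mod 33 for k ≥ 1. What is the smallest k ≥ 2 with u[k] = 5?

6

Listing terms: u[1] = 20; u[2] = 11; u[3] = 29; u[4] = 23; u[5] = 8; u[6] = 5; u[7] = 32; u[8] = 8.
Since u[8] = u[5] = 8, the sequence is eventually periodic: after a pre-period of length 4 it cycles with period 3.
The value 5 first appears (with k ≥ 2) at u[6].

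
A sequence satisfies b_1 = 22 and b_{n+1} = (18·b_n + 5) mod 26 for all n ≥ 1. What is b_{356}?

Listing terms: b_1 = 22; b_2 = 11; b_3 = 21; b_4 = 19; b_5 = 9; b_6 = 11.
Since b_6 = b_2 = 11, the sequence is eventually periodic: after a pre-period of length 1 it cycles with period 4.
For n ≥ 2, b_n depends only on (n - 2) mod 4. (356 - 2) mod 4 = 2, so b_{356} = b_4 = 19.

19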